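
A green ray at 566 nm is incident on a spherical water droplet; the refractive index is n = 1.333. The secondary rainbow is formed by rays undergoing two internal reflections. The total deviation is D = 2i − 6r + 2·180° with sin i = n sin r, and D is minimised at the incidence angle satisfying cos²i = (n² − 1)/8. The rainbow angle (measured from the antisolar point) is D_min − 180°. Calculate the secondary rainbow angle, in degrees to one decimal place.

cos²i = (1.77689 − 1)/8 = 0.09711; i = arccos(0.31163) = 71.843°.
sin r = sin 71.843°/1.333 = 0.71283; r = 45.466°.
D_min = 2·71.843° − 6·45.466° + 360° = 230.891°.
Rainbow angle = D_min − 180° = 50.891°.

50.9°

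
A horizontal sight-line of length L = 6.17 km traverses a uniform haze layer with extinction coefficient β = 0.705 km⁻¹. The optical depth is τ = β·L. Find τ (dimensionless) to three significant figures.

τ = β·L = 0.705 × 6.17 = 4.3498.

4.35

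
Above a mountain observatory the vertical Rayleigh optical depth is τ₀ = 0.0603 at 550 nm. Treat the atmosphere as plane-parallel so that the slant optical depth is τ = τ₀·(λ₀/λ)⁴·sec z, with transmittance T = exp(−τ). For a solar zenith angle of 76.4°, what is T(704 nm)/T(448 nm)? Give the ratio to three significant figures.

Airmass: sec 76.4° = 4.2527.
τ(704 nm) = 0.0603 × (550/704)⁴ × 4.2527 = 0.0603 × 0.3725 × 4.2527 = 0.0955.
τ(448 nm) = 0.0603 × (550/448)⁴ × 4.2527 = 0.0603 × 2.2716 × 4.2527 = 0.5825.
T(704)/T(448) = exp(τ_B − τ_A) = exp(0.4870) = 1.6274.

1.63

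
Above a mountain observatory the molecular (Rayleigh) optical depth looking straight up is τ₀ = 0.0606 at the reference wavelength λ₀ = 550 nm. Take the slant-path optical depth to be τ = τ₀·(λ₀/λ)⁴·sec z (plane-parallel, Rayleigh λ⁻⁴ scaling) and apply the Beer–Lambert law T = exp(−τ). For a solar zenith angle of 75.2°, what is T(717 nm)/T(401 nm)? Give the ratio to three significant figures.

Airmass: sec 75.2° = 3.9147.
τ(717 nm) = 0.0606 × (550/717)⁴ × 3.9147 = 0.0606 × 0.3462 × 3.9147 = 0.0821.
τ(401 nm) = 0.0606 × (550/401)⁴ × 3.9147 = 0.0606 × 3.5389 × 3.9147 = 0.8396.
T(717)/T(401) = exp(τ_B − τ_A) = exp(0.7574) = 2.1328.

2.13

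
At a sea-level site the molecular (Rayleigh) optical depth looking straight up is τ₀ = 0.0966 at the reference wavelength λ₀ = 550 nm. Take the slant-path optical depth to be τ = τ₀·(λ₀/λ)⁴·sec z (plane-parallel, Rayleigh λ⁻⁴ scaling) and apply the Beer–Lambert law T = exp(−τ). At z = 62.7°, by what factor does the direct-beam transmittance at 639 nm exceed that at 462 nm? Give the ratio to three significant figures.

Airmass: sec 62.7° = 2.1803.
τ(639 nm) = 0.0966 × (550/639)⁴ × 2.1803 = 0.0966 × 0.5488 × 2.1803 = 0.1156.
τ(462 nm) = 0.0966 × (550/462)⁴ × 2.1803 = 0.0966 × 2.0086 × 2.1803 = 0.4230.
T(639)/T(462) = exp(τ_B − τ_A) = exp(0.3074) = 1.3599.

1.36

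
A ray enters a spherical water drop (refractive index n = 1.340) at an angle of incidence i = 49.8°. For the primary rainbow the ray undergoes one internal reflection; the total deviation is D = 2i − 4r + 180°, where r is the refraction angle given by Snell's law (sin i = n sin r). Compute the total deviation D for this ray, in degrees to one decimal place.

sin r = sin 49.8° / 1.340 = 0.7638/1.340 = 0.5700; r = 34.75°.
D = 2·49.8° − 4·34.75° + 180° = 99.60° − 139.00° + 180° = 140.60°.

140.6°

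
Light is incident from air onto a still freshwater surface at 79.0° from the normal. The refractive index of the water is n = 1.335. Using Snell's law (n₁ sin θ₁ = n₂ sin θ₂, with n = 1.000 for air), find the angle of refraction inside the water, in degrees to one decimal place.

Snell: sin θ_r = sin θ_i / n = sin 79.0° / 1.335 = 0.9816 / 1.335 = 0.7353.
θ_r = arcsin(0.7353) = 47.33°.

47.3°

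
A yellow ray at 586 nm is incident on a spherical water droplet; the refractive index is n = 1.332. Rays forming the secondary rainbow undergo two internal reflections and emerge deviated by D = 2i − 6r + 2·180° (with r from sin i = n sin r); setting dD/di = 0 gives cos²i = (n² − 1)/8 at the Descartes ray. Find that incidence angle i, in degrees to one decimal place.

cos²i = (1.332² − 1)/8 = (1.77422 − 1)/8 = 0.09678.
cos i = 0.31109, so i = 71.875°.

71.9°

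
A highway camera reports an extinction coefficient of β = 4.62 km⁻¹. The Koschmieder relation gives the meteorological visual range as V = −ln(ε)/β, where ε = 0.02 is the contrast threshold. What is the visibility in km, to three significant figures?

0.847 km

V = −ln(0.02) / 4.62 = 3.912 / 4.62 = 0.8468 km.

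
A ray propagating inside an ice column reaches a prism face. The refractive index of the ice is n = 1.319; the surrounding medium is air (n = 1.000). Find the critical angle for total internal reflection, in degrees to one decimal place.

sin θ_c = n_air / n = 1.000 / 1.319 = 0.7582.
θ_c = arcsin(0.7582) = 49.30°.

49.3°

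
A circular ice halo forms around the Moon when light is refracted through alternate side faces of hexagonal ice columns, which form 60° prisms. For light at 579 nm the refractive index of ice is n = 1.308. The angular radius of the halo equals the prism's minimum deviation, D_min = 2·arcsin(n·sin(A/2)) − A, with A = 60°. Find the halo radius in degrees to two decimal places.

n·sin(A/2) = 1.308 × sin 30° = 1.308 × 0.5000 = 0.6540.
D_min = 2·arcsin(0.6540) − 60° = 2 × 40.844° − 60° = 21.688°.

21.69°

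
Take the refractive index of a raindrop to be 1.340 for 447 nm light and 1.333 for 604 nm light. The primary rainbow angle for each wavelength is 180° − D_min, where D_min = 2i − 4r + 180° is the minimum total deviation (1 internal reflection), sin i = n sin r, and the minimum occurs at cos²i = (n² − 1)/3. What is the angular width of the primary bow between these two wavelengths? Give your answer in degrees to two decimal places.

At 447 nm (n = 1.340): cos²i = 0.26520 → i = 59.004°, r = 39.770°, D_min = 138.929°, rainbow angle = 41.071°.
At 604 nm (n = 1.333): cos²i = 0.25896 → i = 59.410°, r = 40.225°, D_min = 137.922°, rainbow angle = 42.078°.
Angular width = |41.071° − 42.078°| = 1.007°.

1.01°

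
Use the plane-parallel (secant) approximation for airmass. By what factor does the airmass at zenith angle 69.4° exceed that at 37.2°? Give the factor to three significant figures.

X(69.4°)/X(37.2°) = sec 69.4° / sec 37.2° = cos 37.2° / cos 69.4° = 0.7965/0.3518 = 2.2639.

2.26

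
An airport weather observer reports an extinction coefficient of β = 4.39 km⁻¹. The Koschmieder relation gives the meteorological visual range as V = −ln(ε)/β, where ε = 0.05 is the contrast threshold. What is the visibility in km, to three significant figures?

V = −ln(0.05) / 4.39 = 2.996 / 4.39 = 0.6824 km.

0.682 km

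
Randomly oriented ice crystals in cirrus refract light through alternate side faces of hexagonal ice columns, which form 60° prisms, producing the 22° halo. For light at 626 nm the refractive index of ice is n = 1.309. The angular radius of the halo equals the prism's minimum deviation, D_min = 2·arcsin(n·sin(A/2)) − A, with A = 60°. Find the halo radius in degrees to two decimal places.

21.76°

n·sin(A/2) = 1.309 × sin 30° = 1.309 × 0.5000 = 0.6545.
D_min = 2·arcsin(0.6545) − 60° = 2 × 40.882° − 60° = 21.763°.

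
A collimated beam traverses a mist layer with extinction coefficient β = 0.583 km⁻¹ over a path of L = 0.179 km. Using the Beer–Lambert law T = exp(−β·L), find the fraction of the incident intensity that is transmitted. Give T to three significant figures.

0.901

τ = β·L = 0.583 × 0.179 = 0.1044.
T = exp(−0.1044) = 0.9009.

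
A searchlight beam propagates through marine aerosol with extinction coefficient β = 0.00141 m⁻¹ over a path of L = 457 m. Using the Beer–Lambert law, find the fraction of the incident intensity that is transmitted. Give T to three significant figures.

0.525

τ = β·L = 0.00141 × 457 = 0.6444.
T = exp(−0.6444) = 0.5250.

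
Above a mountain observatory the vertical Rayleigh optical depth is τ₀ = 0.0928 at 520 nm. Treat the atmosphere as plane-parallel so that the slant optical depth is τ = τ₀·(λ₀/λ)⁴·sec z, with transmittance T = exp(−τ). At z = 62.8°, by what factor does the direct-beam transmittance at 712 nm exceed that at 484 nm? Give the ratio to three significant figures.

1.24

Airmass: sec 62.8° = 2.1877.
τ(712 nm) = 0.0928 × (520/712)⁴ × 2.1877 = 0.0928 × 0.2845 × 2.1877 = 0.0578.
τ(484 nm) = 0.0928 × (520/484)⁴ × 2.1877 = 0.0928 × 1.3324 × 2.1877 = 0.2705.
T(712)/T(484) = exp(τ_B − τ_A) = exp(0.2127) = 1.2371.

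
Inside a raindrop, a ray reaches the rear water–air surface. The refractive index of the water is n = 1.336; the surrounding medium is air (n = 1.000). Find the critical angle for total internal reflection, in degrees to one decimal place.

sin θ_c = n_air / n = 1.000 / 1.336 = 0.7485.
θ_c = arcsin(0.7485) = 48.46°.

48.5°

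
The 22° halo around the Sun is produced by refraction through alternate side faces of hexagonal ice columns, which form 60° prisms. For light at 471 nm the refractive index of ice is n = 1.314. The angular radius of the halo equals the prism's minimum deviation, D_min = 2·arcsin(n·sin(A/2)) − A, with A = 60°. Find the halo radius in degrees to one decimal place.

n·sin(A/2) = 1.314 × sin 30° = 1.314 × 0.5000 = 0.6570.
D_min = 2·arcsin(0.6570) − 60° = 2 × 41.071° − 60° = 22.143°.

22.1°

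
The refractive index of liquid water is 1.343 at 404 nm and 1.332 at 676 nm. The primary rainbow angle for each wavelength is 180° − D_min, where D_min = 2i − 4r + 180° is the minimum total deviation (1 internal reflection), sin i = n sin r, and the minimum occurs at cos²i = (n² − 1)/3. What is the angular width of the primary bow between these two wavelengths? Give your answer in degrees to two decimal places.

1.58°

At 404 nm (n = 1.343): cos²i = 0.26788 → i = 58.830°, r = 39.577°, D_min = 139.354°, rainbow angle = 40.646°.
At 676 nm (n = 1.332): cos²i = 0.25807 → i = 59.469°, r = 40.290°, D_min = 137.776°, rainbow angle = 42.224°.
Angular width = |40.646° − 42.224°| = 1.578°.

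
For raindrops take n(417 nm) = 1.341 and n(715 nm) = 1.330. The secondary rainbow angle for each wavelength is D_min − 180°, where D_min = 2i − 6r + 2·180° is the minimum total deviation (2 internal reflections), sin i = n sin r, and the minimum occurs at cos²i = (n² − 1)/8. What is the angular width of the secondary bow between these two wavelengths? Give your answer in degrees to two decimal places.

At 417 nm (n = 1.341): cos²i = 0.09979 → i = 71.586°, r = 45.034°, D_min = 232.966°, rainbow angle = 52.966°.
At 715 nm (n = 1.330): cos²i = 0.09611 → i = 71.940°, r = 45.630°, D_min = 230.101°, rainbow angle = 50.101°.
Angular width = |52.966° − 50.101°| = 2.865°.

2.86°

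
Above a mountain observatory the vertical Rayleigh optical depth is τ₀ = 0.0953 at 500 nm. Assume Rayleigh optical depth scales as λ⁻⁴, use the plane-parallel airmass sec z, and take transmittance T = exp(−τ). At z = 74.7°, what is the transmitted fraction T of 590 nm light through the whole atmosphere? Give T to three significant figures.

0.830

sec 74.7° = 3.7897.
τ = 0.0953 × (500/590)⁴ × 3.7897 = 0.0953 × 0.5158 × 3.7897 = 0.1863.
T = exp(−0.1863) = 0.8300.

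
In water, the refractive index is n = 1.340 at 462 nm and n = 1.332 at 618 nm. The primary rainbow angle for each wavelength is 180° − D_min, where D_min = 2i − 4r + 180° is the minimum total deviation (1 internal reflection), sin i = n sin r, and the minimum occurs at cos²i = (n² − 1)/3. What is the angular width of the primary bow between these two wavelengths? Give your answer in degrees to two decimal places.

At 462 nm (n = 1.340): cos²i = 0.26520 → i = 59.004°, r = 39.770°, D_min = 138.929°, rainbow angle = 41.071°.
At 618 nm (n = 1.332): cos²i = 0.25807 → i = 59.469°, r = 40.290°, D_min = 137.776°, rainbow angle = 42.224°.
Angular width = |41.071° − 42.224°| = 1.153°.

1.15°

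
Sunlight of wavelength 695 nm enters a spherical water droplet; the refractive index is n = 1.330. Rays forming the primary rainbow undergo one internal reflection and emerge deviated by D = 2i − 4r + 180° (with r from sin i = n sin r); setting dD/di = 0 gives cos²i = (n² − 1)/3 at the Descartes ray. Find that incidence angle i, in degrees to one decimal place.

59.6°

cos²i = (1.330² − 1)/3 = (1.76890 − 1)/3 = 0.25630.
cos i = 0.50626, so i = 59.585°.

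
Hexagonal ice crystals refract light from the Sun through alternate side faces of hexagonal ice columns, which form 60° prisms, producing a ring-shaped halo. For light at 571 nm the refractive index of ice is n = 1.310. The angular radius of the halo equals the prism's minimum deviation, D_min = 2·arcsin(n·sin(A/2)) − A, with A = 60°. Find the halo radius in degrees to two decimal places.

21.84°

n·sin(A/2) = 1.310 × sin 30° = 1.310 × 0.5000 = 0.6550.
D_min = 2·arcsin(0.6550) − 60° = 2 × 40.920° − 60° = 21.839°.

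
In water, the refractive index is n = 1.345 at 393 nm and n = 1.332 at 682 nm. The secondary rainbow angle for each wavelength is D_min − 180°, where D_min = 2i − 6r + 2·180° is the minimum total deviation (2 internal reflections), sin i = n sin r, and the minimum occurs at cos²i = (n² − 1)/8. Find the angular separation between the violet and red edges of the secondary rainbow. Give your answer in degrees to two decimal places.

At 393 nm (n = 1.345): cos²i = 0.10113 → i = 71.458°, r = 44.821°, D_min = 233.987°, rainbow angle = 53.987°.
At 682 nm (n = 1.332): cos²i = 0.09678 → i = 71.875°, r = 45.520°, D_min = 230.628°, rainbow angle = 50.628°.
Angular width = |53.987° − 50.628°| = 3.359°.

3.36°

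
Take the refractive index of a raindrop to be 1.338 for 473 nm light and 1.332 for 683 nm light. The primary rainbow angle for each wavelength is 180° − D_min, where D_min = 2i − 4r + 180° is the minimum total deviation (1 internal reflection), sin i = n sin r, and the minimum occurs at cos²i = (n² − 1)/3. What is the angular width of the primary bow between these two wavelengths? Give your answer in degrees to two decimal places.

At 473 nm (n = 1.338): cos²i = 0.26341 → i = 59.120°, r = 39.899°, D_min = 138.643°, rainbow angle = 41.357°.
At 683 nm (n = 1.332): cos²i = 0.25807 → i = 59.469°, r = 40.290°, D_min = 137.776°, rainbow angle = 42.224°.
Angular width = |41.357° − 42.224°| = 0.867°.

0.87°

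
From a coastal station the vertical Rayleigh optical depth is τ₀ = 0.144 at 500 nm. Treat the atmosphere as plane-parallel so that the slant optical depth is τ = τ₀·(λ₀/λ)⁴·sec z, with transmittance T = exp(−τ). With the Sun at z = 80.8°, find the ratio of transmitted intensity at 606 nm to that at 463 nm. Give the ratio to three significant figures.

Airmass: sec 80.8° = 6.2546.
τ(606 nm) = 0.144 × (500/606)⁴ × 6.2546 = 0.144 × 0.4634 × 6.2546 = 0.4174.
τ(463 nm) = 0.144 × (500/463)⁴ × 6.2546 = 0.144 × 1.3601 × 6.2546 = 1.2250.
T(606)/T(463) = exp(τ_B − τ_A) = exp(0.8076) = 2.2424.

2.24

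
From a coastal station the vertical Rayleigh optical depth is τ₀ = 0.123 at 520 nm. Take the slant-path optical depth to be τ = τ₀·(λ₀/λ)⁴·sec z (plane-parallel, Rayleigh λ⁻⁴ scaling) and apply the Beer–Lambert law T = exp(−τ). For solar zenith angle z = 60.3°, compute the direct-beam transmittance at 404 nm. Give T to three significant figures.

0.506

sec 60.3° = 2.0183.
τ = 0.123 × (520/404)⁴ × 2.0183 = 0.123 × 2.7447 × 2.0183 = 0.6814.
T = exp(−0.6814) = 0.5059.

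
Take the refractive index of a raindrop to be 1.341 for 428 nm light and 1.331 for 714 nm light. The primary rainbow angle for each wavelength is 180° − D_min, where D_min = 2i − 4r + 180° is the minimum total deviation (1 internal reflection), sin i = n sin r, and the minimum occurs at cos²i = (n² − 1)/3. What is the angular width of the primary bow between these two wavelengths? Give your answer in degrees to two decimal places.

At 428 nm (n = 1.341): cos²i = 0.26609 → i = 58.946°, r = 39.705°, D_min = 139.071°, rainbow angle = 40.929°.
At 714 nm (n = 1.331): cos²i = 0.25719 → i = 59.527°, r = 40.356°, D_min = 137.630°, rainbow angle = 42.370°.
Angular width = |40.929° − 42.370°| = 1.441°.

1.44°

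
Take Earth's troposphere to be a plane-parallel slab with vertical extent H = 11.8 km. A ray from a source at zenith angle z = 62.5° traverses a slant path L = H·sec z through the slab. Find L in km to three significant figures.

25.6 km

sec z = 1/cos 62.5° = 2.1657.
L = 11.8 × 2.1657 = 25.555 km.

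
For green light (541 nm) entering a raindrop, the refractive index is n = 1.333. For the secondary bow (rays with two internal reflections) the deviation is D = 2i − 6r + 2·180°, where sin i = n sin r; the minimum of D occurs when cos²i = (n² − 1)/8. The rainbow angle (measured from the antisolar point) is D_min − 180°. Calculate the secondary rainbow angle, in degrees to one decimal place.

cos²i = (1.77689 − 1)/8 = 0.09711; i = arccos(0.31163) = 71.843°.
sin r = sin 71.843°/1.333 = 0.71283; r = 45.466°.
D_min = 2·71.843° − 6·45.466° + 360° = 230.891°.
Rainbow angle = D_min − 180° = 50.891°.

50.9°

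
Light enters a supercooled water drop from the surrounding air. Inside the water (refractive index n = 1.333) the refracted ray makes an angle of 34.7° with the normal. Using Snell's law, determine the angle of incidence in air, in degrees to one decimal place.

49.4°

Snell: sin θ_i = n · sin θ_r = 1.333 × sin 34.7° = 1.333 × 0.5693 = 0.7588.
θ_i = arcsin(0.7588) = 49.36°.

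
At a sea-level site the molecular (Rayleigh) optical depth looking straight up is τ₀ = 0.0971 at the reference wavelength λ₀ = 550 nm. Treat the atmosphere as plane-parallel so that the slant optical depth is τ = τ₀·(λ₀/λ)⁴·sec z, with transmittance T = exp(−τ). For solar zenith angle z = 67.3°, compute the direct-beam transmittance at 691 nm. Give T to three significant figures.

sec 67.3° = 2.5913.
τ = 0.0971 × (550/691)⁴ × 2.5913 = 0.0971 × 0.4014 × 2.5913 = 0.1010.
T = exp(−0.1010) = 0.9039.

0.904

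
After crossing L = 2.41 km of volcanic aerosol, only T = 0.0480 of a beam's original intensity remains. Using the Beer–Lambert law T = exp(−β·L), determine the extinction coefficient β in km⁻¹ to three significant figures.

Beer–Lambert: T = exp(−βL) ⇒ β = −ln(T)/L = −ln(0.0480)/2.41 = 3.0366/2.41 = 1.26 km⁻¹.

1.26 km⁻¹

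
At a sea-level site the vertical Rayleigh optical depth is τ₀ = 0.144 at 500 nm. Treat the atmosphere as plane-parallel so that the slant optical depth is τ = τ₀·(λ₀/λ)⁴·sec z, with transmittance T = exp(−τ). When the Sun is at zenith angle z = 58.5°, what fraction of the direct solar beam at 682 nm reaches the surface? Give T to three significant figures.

0.923

sec 58.5° = 1.9139.
τ = 0.144 × (500/682)⁴ × 1.9139 = 0.144 × 0.2889 × 1.9139 = 0.0796.
T = exp(−0.0796) = 0.9235.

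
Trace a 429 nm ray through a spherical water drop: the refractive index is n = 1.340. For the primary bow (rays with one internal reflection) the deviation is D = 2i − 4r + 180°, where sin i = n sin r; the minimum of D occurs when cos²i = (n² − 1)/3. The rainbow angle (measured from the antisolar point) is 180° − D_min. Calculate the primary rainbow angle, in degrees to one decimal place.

41.1°

cos²i = (1.79560 − 1)/3 = 0.26520; i = arccos(0.51498) = 59.004°.
sin r = sin 59.004°/1.340 = 0.63971; r = 39.770°.
D_min = 2·59.004° − 4·39.770° + 180° = 138.929°.
Rainbow angle = 180° − D_min = 41.071°.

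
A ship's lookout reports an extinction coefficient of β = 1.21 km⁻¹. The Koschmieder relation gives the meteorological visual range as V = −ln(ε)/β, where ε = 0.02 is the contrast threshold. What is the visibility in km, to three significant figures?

V = −ln(0.02) / 1.21 = 3.912 / 1.21 = 3.2331 km.

3.23 km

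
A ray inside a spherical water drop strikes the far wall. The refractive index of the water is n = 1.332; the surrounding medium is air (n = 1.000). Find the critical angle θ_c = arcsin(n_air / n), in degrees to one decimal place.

sin θ_c = n_air / n = 1.000 / 1.332 = 0.7508.
θ_c = arcsin(0.7508) = 48.66°.

48.7°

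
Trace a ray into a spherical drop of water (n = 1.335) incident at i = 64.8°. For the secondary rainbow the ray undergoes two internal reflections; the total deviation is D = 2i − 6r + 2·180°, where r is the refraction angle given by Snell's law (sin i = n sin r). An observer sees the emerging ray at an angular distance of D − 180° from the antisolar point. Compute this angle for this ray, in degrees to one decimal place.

53.6°

sin r = sin 64.8° / 1.335 = 0.9048/1.335 = 0.6778; r = 42.67°.
D = 2·64.8° − 6·42.67° + 2·180° = 129.60° − 256.02° + 360° = 233.58°.
Angle from antisolar point = D − 180° = 53.58°.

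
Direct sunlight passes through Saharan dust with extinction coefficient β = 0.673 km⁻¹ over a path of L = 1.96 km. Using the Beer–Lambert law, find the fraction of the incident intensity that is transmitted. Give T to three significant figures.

τ = β·L = 0.673 × 1.96 = 1.3191.
T = exp(−1.3191) = 0.2674.

0.267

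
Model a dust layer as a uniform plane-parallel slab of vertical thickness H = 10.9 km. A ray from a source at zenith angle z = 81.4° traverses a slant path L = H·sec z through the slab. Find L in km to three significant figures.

72.9 km

sec z = 1/cos 81.4° = 6.6874.
L = 10.9 × 6.6874 = 72.892 km.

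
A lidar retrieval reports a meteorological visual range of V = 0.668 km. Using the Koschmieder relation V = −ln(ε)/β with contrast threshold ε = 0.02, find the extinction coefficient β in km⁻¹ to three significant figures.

5.86 km⁻¹

β = −ln(0.02) / V = 3.912 / 0.668 = 5.8563 km⁻¹.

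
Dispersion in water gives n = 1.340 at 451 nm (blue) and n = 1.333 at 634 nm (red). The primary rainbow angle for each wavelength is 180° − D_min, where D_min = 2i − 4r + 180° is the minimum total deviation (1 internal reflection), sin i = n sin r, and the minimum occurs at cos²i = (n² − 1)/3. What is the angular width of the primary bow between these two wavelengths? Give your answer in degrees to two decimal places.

At 451 nm (n = 1.340): cos²i = 0.26520 → i = 59.004°, r = 39.770°, D_min = 138.929°, rainbow angle = 41.071°.
At 634 nm (n = 1.333): cos²i = 0.25896 → i = 59.410°, r = 40.225°, D_min = 137.922°, rainbow angle = 42.078°.
Angular width = |41.071° − 42.078°| = 1.007°.

1.01°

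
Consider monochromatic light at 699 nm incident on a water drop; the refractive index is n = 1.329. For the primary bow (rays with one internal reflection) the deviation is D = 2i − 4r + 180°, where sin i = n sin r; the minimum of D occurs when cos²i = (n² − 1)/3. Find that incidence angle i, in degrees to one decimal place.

cos²i = (1.329² − 1)/3 = (1.76624 − 1)/3 = 0.25541.
cos i = 0.50538, so i = 59.643°.

59.6°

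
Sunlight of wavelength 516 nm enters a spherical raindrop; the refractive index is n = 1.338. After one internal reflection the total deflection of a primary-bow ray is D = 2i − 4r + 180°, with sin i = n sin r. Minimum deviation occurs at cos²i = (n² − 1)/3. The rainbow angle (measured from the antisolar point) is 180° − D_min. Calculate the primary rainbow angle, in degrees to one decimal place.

41.4°

cos²i = (1.79024 − 1)/3 = 0.26341; i = arccos(0.51324) = 59.120°.
sin r = sin 59.120°/1.338 = 0.64144; r = 39.899°.
D_min = 2·59.120° − 4·39.899° + 180° = 138.643°.
Rainbow angle = 180° − D_min = 41.357°.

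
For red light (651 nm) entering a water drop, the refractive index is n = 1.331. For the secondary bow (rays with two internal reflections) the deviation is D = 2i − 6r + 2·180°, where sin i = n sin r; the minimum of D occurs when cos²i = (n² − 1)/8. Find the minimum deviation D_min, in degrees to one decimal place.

230.4°

cos²i = (1.77156 − 1)/8 = 0.09645; i = arccos(0.31056) = 71.907°.
sin r = sin 71.907°/1.331 = 0.71417; r = 45.575°.
D_min = 2·71.907° − 6·45.575° + 360° = 230.365°.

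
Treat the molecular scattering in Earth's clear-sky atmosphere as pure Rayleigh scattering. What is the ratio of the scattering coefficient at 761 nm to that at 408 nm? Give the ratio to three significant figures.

0.0826

Rayleigh scattering ∝ λ⁻⁴, so the ratio of coefficients is the inverse fourth power of the wavelength ratio.
σ(761)/σ(408) = (408/761)⁴ = (0.5361)⁴ = 0.08262.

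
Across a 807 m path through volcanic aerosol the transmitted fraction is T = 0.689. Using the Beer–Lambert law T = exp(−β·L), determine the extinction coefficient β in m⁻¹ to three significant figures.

0.000462 m⁻¹

Beer–Lambert: T = exp(−βL) ⇒ β = −ln(T)/L = −ln(0.689)/807 = 0.3725/807 = 0.0004616 m⁻¹.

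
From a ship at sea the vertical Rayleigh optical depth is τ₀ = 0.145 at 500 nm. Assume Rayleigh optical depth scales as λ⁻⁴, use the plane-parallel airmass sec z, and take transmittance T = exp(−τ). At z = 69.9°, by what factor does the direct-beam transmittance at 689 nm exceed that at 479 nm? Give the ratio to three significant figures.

1.47

Airmass: sec 69.9° = 2.9099.
τ(689 nm) = 0.145 × (500/689)⁴ × 2.9099 = 0.145 × 0.2773 × 2.9099 = 0.1170.
τ(479 nm) = 0.145 × (500/479)⁴ × 2.9099 = 0.145 × 1.1872 × 2.9099 = 0.5009.
T(689)/T(479) = exp(τ_B − τ_A) = exp(0.3839) = 1.4680.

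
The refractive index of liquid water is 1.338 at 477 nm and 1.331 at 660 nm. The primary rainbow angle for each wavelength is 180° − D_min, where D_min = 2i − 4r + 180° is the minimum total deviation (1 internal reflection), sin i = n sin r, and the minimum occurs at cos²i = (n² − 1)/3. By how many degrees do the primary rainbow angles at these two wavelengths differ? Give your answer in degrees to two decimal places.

1.01°

At 477 nm (n = 1.338): cos²i = 0.26341 → i = 59.120°, r = 39.899°, D_min = 138.643°, rainbow angle = 41.357°.
At 660 nm (n = 1.331): cos²i = 0.25719 → i = 59.527°, r = 40.356°, D_min = 137.630°, rainbow angle = 42.370°.
Angular width = |41.357° − 42.370°| = 1.013°.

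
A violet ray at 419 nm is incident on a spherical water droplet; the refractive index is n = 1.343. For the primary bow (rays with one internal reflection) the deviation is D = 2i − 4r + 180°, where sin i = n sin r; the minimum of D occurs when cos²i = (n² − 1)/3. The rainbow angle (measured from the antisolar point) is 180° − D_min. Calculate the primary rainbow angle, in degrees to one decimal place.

cos²i = (1.80365 − 1)/3 = 0.26788; i = arccos(0.51757) = 58.830°.
sin r = sin 58.830°/1.343 = 0.63711; r = 39.577°.
D_min = 2·58.830° − 4·39.577° + 180° = 139.354°.
Rainbow angle = 180° − D_min = 40.646°.

40.6°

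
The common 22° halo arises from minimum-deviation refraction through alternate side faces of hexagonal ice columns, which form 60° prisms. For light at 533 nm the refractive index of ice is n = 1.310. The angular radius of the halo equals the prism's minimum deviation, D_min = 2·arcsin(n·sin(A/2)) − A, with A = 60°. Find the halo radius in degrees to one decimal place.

n·sin(A/2) = 1.310 × sin 30° = 1.310 × 0.5000 = 0.6550.
D_min = 2·arcsin(0.6550) − 60° = 2 × 40.920° − 60° = 21.839°.

21.8°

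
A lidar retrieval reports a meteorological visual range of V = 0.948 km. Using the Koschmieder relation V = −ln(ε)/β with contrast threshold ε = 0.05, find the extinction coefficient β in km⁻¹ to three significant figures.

3.16 km⁻¹

β = −ln(0.05) / V = 2.996 / 0.948 = 3.1601 km⁻¹.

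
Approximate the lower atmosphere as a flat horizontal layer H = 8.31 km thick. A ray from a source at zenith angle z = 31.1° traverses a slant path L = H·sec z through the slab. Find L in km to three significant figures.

9.70 km

sec z = 1/cos 31.1° = 1.1679.
L = 8.31 × 1.1679 = 9.705 km.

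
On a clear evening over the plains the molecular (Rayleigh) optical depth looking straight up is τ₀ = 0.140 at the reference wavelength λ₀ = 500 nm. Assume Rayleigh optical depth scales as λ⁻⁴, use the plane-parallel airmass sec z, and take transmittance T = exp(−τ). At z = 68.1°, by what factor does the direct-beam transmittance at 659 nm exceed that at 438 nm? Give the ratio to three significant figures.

1.67

Airmass: sec 68.1° = 2.6811.
τ(659 nm) = 0.140 × (500/659)⁴ × 2.6811 = 0.140 × 0.3314 × 2.6811 = 0.1244.
τ(438 nm) = 0.140 × (500/438)⁴ × 2.6811 = 0.140 × 1.6982 × 2.6811 = 0.6374.
T(659)/T(438) = exp(τ_B − τ_A) = exp(0.5130) = 1.6703.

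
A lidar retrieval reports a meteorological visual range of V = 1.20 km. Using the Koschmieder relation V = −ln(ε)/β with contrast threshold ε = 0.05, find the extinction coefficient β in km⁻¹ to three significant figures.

2.50 km⁻¹

β = −ln(0.05) / V = 2.996 / 1.20 = 2.4964 km⁻¹.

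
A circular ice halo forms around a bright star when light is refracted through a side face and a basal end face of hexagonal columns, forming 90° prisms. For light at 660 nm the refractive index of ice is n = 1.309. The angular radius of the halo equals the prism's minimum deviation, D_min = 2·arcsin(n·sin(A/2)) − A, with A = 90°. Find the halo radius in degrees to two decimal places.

45.52°

n·sin(A/2) = 1.309 × sin 45° = 1.309 × 0.7071 = 0.9256.
D_min = 2·arcsin(0.9256) − 90° = 2 × 67.759° − 90° = 45.519°.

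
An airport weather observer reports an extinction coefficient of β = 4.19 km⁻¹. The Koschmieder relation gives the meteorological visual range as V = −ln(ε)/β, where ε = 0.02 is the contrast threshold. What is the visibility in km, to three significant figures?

0.934 km

V = −ln(0.02) / 4.19 = 3.912 / 4.19 = 0.9337 km.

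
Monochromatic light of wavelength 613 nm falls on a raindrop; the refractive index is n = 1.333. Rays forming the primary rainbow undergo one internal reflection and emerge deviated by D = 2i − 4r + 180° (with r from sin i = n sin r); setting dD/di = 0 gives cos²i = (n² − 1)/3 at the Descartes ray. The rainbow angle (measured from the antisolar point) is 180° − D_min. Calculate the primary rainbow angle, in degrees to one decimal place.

cos²i = (1.77689 − 1)/3 = 0.25896; i = arccos(0.50888) = 59.410°.
sin r = sin 59.410°/1.333 = 0.64579; r = 40.225°.
D_min = 2·59.410° − 4·40.225° + 180° = 137.922°.
Rainbow angle = 180° − D_min = 42.078°.

42.1°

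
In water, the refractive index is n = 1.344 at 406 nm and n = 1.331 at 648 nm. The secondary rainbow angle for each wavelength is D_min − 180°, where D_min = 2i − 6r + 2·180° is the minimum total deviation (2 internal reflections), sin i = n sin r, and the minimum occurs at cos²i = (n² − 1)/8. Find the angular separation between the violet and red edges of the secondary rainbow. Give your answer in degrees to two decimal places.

At 406 nm (n = 1.344): cos²i = 0.10079 → i = 71.490°, r = 44.874°, D_min = 233.733°, rainbow angle = 53.733°.
At 648 nm (n = 1.331): cos²i = 0.09645 → i = 71.907°, r = 45.575°, D_min = 230.365°, rainbow angle = 50.365°.
Angular width = |53.733° − 50.365°| = 3.368°.

3.37°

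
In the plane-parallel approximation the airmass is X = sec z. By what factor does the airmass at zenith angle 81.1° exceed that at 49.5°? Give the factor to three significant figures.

4.20

X(81.1°)/X(49.5°) = sec 81.1° / sec 49.5° = cos 49.5° / cos 81.1° = 0.6494/0.1547 = 4.1978.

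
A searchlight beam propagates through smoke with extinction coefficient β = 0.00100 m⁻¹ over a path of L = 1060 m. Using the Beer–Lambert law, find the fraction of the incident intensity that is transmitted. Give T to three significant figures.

τ = β·L = 0.00100 × 1060 = 1.0600.
T = exp(−1.0600) = 0.3465.

0.346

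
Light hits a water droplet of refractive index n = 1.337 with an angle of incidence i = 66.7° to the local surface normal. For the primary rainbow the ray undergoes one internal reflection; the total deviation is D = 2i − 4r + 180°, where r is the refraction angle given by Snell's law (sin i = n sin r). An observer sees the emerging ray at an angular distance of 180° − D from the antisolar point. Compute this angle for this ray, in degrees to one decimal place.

40.2°

sin r = sin 66.7° / 1.337 = 0.9184/1.337 = 0.6869; r = 43.39°.
D = 2·66.7° − 4·43.39° + 180° = 133.40° − 173.56° + 180° = 139.84°.
Angle from antisolar point = 180° − D = 40.16°.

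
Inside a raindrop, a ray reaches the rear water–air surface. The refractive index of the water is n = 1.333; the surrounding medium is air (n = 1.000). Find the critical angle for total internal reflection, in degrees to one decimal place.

sin θ_c = n_air / n = 1.000 / 1.333 = 0.7502.
θ_c = arcsin(0.7502) = 48.61°.

48.6°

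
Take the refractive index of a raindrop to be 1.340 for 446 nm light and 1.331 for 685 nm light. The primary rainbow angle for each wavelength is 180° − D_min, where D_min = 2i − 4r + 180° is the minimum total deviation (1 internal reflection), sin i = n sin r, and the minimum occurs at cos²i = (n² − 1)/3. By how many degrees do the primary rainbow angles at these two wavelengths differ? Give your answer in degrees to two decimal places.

1.30°

At 446 nm (n = 1.340): cos²i = 0.26520 → i = 59.004°, r = 39.770°, D_min = 138.929°, rainbow angle = 41.071°.
At 685 nm (n = 1.331): cos²i = 0.25719 → i = 59.527°, r = 40.356°, D_min = 137.630°, rainbow angle = 42.370°.
Angular width = |41.071° − 42.370°| = 1.299°.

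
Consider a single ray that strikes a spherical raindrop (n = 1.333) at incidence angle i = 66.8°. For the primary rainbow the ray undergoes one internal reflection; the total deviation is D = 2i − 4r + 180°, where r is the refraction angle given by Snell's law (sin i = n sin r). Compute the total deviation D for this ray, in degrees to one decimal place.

139.2°

sin r = sin 66.8° / 1.333 = 0.9191/1.333 = 0.6895; r = 43.59°.
D = 2·66.8° − 4·43.59° + 180° = 133.60° − 174.37° + 180° = 139.23°.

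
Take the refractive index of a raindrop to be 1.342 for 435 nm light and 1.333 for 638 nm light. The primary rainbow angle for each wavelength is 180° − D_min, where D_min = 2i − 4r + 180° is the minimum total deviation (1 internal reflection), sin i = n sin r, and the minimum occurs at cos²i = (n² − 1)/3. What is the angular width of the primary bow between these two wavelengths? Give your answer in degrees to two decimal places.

1.29°

At 435 nm (n = 1.342): cos²i = 0.26699 → i = 58.888°, r = 39.641°, D_min = 139.213°, rainbow angle = 40.787°.
At 638 nm (n = 1.333): cos²i = 0.25896 → i = 59.410°, r = 40.225°, D_min = 137.922°, rainbow angle = 42.078°.
Angular width = |40.787° − 42.078°| = 1.291°.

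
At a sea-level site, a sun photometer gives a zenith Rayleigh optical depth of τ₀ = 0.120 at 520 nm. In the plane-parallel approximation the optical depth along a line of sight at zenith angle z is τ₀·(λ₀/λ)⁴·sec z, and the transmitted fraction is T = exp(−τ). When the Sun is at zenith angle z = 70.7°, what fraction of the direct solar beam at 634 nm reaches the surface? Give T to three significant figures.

0.848

sec 70.7° = 3.0256.
τ = 0.120 × (520/634)⁴ × 3.0256 = 0.120 × 0.4525 × 3.0256 = 0.1643.
T = exp(−0.1643) = 0.8485.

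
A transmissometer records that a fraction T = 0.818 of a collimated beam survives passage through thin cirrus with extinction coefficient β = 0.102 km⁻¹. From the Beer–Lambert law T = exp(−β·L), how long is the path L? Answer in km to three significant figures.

Beer–Lambert: T = exp(−βL) ⇒ L = −ln(T)/β = −ln(0.818)/0.102 = 0.2009/0.102 = 1.97 km.

1.97 km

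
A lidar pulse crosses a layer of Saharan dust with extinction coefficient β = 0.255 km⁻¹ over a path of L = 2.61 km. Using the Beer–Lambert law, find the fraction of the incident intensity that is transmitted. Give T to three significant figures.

0.514

τ = β·L = 0.255 × 2.61 = 0.6655.
T = exp(−0.6655) = 0.5140.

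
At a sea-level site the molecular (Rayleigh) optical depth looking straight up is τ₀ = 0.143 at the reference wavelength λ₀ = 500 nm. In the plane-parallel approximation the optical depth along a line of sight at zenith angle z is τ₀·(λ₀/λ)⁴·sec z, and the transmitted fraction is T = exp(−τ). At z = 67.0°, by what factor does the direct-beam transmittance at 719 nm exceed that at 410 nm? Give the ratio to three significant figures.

Airmass: sec 67.0° = 2.5593.
τ(719 nm) = 0.143 × (500/719)⁴ × 2.5593 = 0.143 × 0.2339 × 2.5593 = 0.0856.
τ(410 nm) = 0.143 × (500/410)⁴ × 2.5593 = 0.143 × 2.2118 × 2.5593 = 0.8095.
T(719)/T(410) = exp(τ_B − τ_A) = exp(0.7239) = 2.0624.

2.06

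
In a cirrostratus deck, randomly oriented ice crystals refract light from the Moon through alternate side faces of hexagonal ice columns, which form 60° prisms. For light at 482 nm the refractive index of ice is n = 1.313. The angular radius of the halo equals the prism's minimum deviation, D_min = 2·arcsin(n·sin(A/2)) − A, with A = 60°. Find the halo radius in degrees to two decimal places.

22.07°

n·sin(A/2) = 1.313 × sin 30° = 1.313 × 0.5000 = 0.6565.
D_min = 2·arcsin(0.6565) − 60° = 2 × 41.033° − 60° = 22.067°.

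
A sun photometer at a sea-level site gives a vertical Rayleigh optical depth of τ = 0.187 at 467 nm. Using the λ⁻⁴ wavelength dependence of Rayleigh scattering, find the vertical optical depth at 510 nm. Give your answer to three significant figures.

τ(510 nm) = τ(467 nm) × (467/510)⁴ = 0.187 × (0.9157)⁴ = 0.187 × 0.7031 = 0.1315.

0.131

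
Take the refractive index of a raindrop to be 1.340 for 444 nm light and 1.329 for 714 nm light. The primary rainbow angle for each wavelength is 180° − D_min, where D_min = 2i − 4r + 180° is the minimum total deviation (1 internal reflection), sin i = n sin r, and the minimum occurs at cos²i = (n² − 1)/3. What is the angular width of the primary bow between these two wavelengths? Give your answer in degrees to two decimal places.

At 444 nm (n = 1.340): cos²i = 0.26520 → i = 59.004°, r = 39.770°, D_min = 138.929°, rainbow angle = 41.071°.
At 714 nm (n = 1.329): cos²i = 0.25541 → i = 59.643°, r = 40.487°, D_min = 137.337°, rainbow angle = 42.663°.
Angular width = |41.071° − 42.663°| = 1.592°.

1.59°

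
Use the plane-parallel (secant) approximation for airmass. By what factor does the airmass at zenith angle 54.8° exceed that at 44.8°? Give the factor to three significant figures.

X(54.8°)/X(44.8°) = sec 54.8° / sec 44.8° = cos 44.8° / cos 54.8° = 0.7096/0.5764 = 1.2310.

1.23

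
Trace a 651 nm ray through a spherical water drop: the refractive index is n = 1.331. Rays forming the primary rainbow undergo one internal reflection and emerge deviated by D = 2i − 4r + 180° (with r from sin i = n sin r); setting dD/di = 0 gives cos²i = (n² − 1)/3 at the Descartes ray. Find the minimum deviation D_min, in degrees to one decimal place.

cos²i = (1.77156 − 1)/3 = 0.25719; i = arccos(0.50714) = 59.527°.
sin r = sin 59.527°/1.331 = 0.64753; r = 40.356°.
D_min = 2·59.527° − 4·40.356° + 180° = 137.630°.

137.6°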